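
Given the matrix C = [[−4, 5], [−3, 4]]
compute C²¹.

[[−4, 5], [−3, 4]]

C² = I (check: tr C = 0 and det C = −1), so C²¹ = C since 21 is odd.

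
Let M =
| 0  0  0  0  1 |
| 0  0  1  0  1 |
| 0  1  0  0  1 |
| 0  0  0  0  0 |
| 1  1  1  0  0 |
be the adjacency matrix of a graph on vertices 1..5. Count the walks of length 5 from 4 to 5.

0

The number of length-5 walks from vertex 4 to vertex 5 is entry (4,5) of M⁵, where M is the adjacency matrix.
M² = [[1, 1, 1, 0, 0], [1, 2, 1, 0, 1], [1, 1, 2, 0, 1], [0, 0, 0, 0, 0], [0, 1, 1, 0, 3]]
M³ = [[0, 1, 1, 0, 3], [1, 2, 3, 0, 4], [1, 3, 2, 0, 4], [0, 0, 0, 0, 0], [3, 4, 4, 0, 2]]
M⁴ = [[3, 4, 4, 0, 2], [4, 7, 6, 0, 6], [4, 6, 7, 0, 6], [0, 0, 0, 0, 0], [2, 6, 6, 0, 11]]
M⁵ = [[2, 6, 6, 0, 11], [6, 12, 13, 0, 17], [6, 13, 12, 0, 17], [0, 0, 0, 0, 0], [11, 17, 17, 0, 14]]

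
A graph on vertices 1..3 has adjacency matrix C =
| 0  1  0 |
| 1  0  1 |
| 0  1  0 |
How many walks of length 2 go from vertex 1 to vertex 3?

The number of length-2 walks from vertex 1 to vertex 3 is entry (1,3) of C², where C is the adjacency matrix.
C² = [[1, 0, 1], [0, 2, 0], [1, 0, 1]]

1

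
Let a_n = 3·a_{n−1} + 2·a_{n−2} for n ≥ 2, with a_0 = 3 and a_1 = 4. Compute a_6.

With companion matrix Q = [[3, 2], [1, 0]], [a_n, a_{n−1}]ᵀ = Q·[a_{n−1}, a_{n−2}]ᵀ, so [a_6, a_5]ᵀ = Q⁵·[a_1, a_0]ᵀ.
Q⁵ = [[495, 278], [139, 78]], giving [a_6, a_5]ᵀ = [[2814], [790]].

2814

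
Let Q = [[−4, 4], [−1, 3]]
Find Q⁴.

[[140, −68], [17, 21]]

Q² = [[12, −4], [1, 5]]
Q³ = [[−44, 36], [−9, 19]]
Q⁴ = [[140, −68], [17, 21]]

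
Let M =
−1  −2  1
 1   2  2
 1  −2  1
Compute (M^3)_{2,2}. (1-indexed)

M^2 = [[0, −4, −4], [3, −2, 7], [−2, −8, −2]]
M^3 = [[−8, 0, −12], [2, −24, 6], [−8, −8, −20]]

−24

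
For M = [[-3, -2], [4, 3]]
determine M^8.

[[1, 0], [0, 1]]

M² = I (check: tr M = 0 and det M = -1), so M^8 = I since 8 is even.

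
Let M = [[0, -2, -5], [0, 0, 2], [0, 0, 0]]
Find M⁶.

[[0, 0, 0], [0, 0, 0], [0, 0, 0]]

M is strictly triangular, hence nilpotent: M³ = 0, so M⁶ = 0.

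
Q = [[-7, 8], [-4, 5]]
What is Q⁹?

[[-39367, 39368], [-19684, 19685]]

tr Q = -2 and det Q = -3, so the characteristic polynomial is λ² − (-2)λ + (-3) with roots -3 and 1.
Eigenvectors give P = [[-2, 1], [-1, 1]] with P⁻¹ = [[-1, 1], [-1, 2]], and Q = P·diag(-3, 1)·P⁻¹.
Then Q⁹ = P·diag(-19683, 1)·P⁻¹ = [[39366, 1], [19683, 1]] · [[-1, 1], [-1, 2]] = [[-39367, 39368], [-19684, 19685]].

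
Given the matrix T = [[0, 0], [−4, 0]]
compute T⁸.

[[0, 0], [0, 0]]

T is strictly triangular, hence nilpotent: T² = 0, so T⁸ = 0.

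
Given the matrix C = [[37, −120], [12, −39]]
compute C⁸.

[[−59039, 196800], [−19680, 65601]]

tr C = −2 and det C = −3, so the characteristic polynomial is λ² − (−2)λ + (−3) with roots −3 and 1.
Eigenvectors give P = [[−3, −10], [−1, −3]] with P⁻¹ = [[3, −10], [−1, 3]], and C = P·diag(−3, 1)·P⁻¹.
Then C⁸ = P·diag(6561, 1)·P⁻¹ = [[−19683, −10], [−6561, −3]] · [[3, −10], [−1, 3]] = [[−59039, 196800], [−19680, 65601]].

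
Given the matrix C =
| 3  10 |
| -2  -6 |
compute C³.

[[27, 70], [-14, -36]]

tr C = -3 and det C = 2, so the characteristic polynomial is λ² − (-3)λ + (2) with roots -1 and -2.
Eigenvectors give P = [[5, -2], [-2, 1]] with P⁻¹ = [[1, 2], [2, 5]], and C = P·diag(-1, -2)·P⁻¹.
Then C³ = P·diag(-1, -8)·P⁻¹ = [[-5, 16], [2, -8]] · [[1, 2], [2, 5]] = [[27, 70], [-14, -36]].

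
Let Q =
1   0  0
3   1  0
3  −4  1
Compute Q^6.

[[1, 0, 0], [18, 1, 0], [−162, −24, 1]]

Q = I + N where N = [[0, 0, 0], [3, 0, 0], [3, −4, 0]] is strictly lower-triangular, so N^3 = 0.
(I + N)^6 = I + 6·N + 15·N^2 = [[1, 0, 0], [18, 1, 0], [−162, −24, 1]].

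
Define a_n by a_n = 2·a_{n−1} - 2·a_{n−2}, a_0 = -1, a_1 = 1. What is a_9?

With companion matrix B = [[2, -2], [1, 0]], [a_n, a_{n−1}]ᵀ = B·[a_{n−1}, a_{n−2}]ᵀ, so [a_9, a_8]ᵀ = B⁸·[a_1, a_0]ᵀ.
B⁸ = [[16, 0], [0, 16]], giving [a_9, a_8]ᵀ = [[16], [-16]].

16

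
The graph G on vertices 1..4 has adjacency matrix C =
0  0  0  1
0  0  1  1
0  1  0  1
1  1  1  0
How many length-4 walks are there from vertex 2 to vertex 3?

The number of length-4 walks from vertex 2 to vertex 3 is entry (2,3) of C⁴, where C is the adjacency matrix.
C² = [[1, 1, 1, 0], [1, 2, 1, 1], [1, 1, 2, 1], [0, 1, 1, 3]]
C³ = [[0, 1, 1, 3], [1, 2, 3, 4], [1, 3, 2, 4], [3, 4, 4, 2]]
C⁴ = [[3, 4, 4, 2], [4, 7, 6, 6], [4, 6, 7, 6], [2, 6, 6, 11]]

6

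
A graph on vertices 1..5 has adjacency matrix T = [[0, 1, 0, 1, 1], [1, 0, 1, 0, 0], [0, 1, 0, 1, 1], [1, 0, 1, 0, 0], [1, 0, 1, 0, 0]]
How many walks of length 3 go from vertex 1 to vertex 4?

The number of length-3 walks from vertex 1 to vertex 4 is entry (1,4) of T^3, where T is the adjacency matrix.
T^2 = [[3, 0, 3, 0, 0], [0, 2, 0, 2, 2], [3, 0, 3, 0, 0], [0, 2, 0, 2, 2], [0, 2, 0, 2, 2]]
T^3 = [[0, 6, 0, 6, 6], [6, 0, 6, 0, 0], [0, 6, 0, 6, 6], [6, 0, 6, 0, 0], [6, 0, 6, 0, 0]]

6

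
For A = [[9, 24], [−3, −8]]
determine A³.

[[9, 24], [−3, −8]]

A² = A (a projection; rank 1, trace 1), so A³ = A.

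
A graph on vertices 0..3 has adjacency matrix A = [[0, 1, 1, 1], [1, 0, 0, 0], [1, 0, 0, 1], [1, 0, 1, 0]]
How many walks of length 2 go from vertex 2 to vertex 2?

2

The number of length-2 walks from vertex 2 to vertex 2 is entry (2,2) of A², where A is the adjacency matrix.
A² = [[3, 0, 1, 1], [0, 1, 1, 1], [1, 1, 2, 1], [1, 1, 1, 2]]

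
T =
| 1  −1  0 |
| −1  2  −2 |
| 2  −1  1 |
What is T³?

[[9, −10, 8], [−26, 27, −20], [16, −18, 13]]

T² = [[2, −3, 2], [−7, 7, −6], [5, −5, 3]]
T³ = [[9, −10, 8], [−26, 27, −20], [16, −18, 13]]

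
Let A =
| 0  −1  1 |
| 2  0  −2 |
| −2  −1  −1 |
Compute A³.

A² = [[−4, −1, 1], [4, 0, 4], [0, 3, 1]]
A³ = [[−4, 3, −3], [−8, −8, 0], [4, −1, −7]]

[[−4, 3, −3], [−8, −8, 0], [4, −1, −7]]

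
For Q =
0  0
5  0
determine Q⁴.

Q is strictly triangular, hence nilpotent: Q² = 0, so Q⁴ = 0.

[[0, 0], [0, 0]]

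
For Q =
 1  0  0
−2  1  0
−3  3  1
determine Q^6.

[[1, 0, 0], [−12, 1, 0], [−108, 18, 1]]

Q = I + N where N = [[0, 0, 0], [−2, 0, 0], [−3, 3, 0]] is strictly lower-triangular, so N^3 = 0.
(I + N)^6 = I + 6·N + 15·N^2 = [[1, 0, 0], [−12, 1, 0], [−108, 18, 1]].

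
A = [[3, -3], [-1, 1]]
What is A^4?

A^2 = [[12, -12], [-4, 4]]
A^3 = [[48, -48], [-16, 16]]
A^4 = [[192, -192], [-64, 64]]

[[192, -192], [-64, 64]]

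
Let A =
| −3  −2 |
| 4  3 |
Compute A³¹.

A² = I (check: tr A = 0 and det A = −1), so A³¹ = A since 31 is odd.

[[−3, −2], [4, 3]]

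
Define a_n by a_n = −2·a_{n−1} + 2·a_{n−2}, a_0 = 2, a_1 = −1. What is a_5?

−108

With companion matrix T = [[−2, 2], [1, 0]], [a_n, a_{n−1}]ᵀ = T·[a_{n−1}, a_{n−2}]ᵀ, so [a_5, a_4]ᵀ = T^4·[a_1, a_0]ᵀ.
T^4 = [[44, −32], [−16, 12]], giving [a_5, a_4]ᵀ = [[−108], [40]].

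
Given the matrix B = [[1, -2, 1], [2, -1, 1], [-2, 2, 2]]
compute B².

[[-5, 2, 1], [-2, -1, 3], [-2, 6, 4]]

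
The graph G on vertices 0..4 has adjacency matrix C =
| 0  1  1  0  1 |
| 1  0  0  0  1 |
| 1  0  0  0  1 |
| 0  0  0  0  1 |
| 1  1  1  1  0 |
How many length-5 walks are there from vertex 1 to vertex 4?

38

The number of length-5 walks from vertex 1 to vertex 4 is entry (1,4) of C⁵, where C is the adjacency matrix.
C² = [[3, 1, 1, 1, 2], [1, 2, 2, 1, 1], [1, 2, 2, 1, 1], [1, 1, 1, 1, 0], [2, 1, 1, 0, 4]]
C³ = [[4, 5, 5, 2, 6], [5, 2, 2, 1, 6], [5, 2, 2, 1, 6], [2, 1, 1, 0, 4], [6, 6, 6, 4, 4]]
C⁴ = [[16, 10, 10, 6, 16], [10, 11, 11, 6, 10], [10, 11, 11, 6, 10], [6, 6, 6, 4, 4], [16, 10, 10, 4, 22]]
C⁵ = [[36, 32, 32, 16, 42], [32, 20, 20, 10, 38], [32, 20, 20, 10, 38], [16, 10, 10, 4, 22], [42, 38, 38, 22, 40]]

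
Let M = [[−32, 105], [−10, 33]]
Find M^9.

[[−121682, 424095], [−40390, 140853]]

tr M = 1 and det M = −6, so the characteristic polynomial is λ² − (1)λ + (−6) with roots −2 and 3.
Eigenvectors give P = [[−7, −3], [−2, −1]] with P⁻¹ = [[−1, 3], [2, −7]], and M = P·diag(−2, 3)·P⁻¹.
Then M^9 = P·diag(−512, 19683)·P⁻¹ = [[3584, −59049], [1024, −19683]] · [[−1, 3], [2, −7]] = [[−121682, 424095], [−40390, 140853]].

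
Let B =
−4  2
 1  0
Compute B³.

[[−80, 36], [18, −8]]

B² = [[18, −8], [−4, 2]]
B³ = [[−80, 36], [18, −8]]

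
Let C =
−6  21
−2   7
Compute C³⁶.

[[−6, 21], [−2, 7]]

C² = C (a projection; rank 1, trace 1), so C³⁶ = C.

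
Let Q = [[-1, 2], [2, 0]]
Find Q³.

Q² = [[5, -2], [-2, 4]]
Q³ = [[-9, 10], [10, -4]]

[[-9, 10], [10, -4]]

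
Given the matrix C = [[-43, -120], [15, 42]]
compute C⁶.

tr C = -1 and det C = -6, so the characteristic polynomial is λ² − (-1)λ + (-6) with roots -3 and 2.
Eigenvectors give P = [[-3, -8], [1, 3]] with P⁻¹ = [[-3, -8], [1, 3]], and C = P·diag(-3, 2)·P⁻¹.
Then C⁶ = P·diag(729, 64)·P⁻¹ = [[-2187, -512], [729, 192]] · [[-3, -8], [1, 3]] = [[6049, 15960], [-1995, -5256]].

[[6049, 15960], [-1995, -5256]]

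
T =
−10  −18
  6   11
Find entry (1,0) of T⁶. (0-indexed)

126

tr T = 1 and det T = −2, so the characteristic polynomial is λ² − (1)λ + (−2) with roots −1 and 2.
Eigenvectors give P = [[−2, −3], [1, 2]] with P⁻¹ = [[−2, −3], [1, 2]], and T = P·diag(−1, 2)·P⁻¹.
Then T⁶ = P·diag(1, 64)·P⁻¹ = [[−2, −192], [1, 128]] · [[−2, −3], [1, 2]] = [[−188, −378], [126, 253]].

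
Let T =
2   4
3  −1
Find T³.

[[44, 60], [45, −1]]

T² = [[16, 4], [3, 13]]
T³ = [[44, 60], [45, −1]]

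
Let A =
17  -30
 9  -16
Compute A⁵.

[[197, -330], [99, -166]]

tr A = 1 and det A = -2, so the characteristic polynomial is λ² − (1)λ + (-2) with roots -1 and 2.
Eigenvectors give P = [[-5, 2], [-3, 1]] with P⁻¹ = [[1, -2], [3, -5]], and A = P·diag(-1, 2)·P⁻¹.
Then A⁵ = P·diag(-1, 32)·P⁻¹ = [[5, 64], [3, 32]] · [[1, -2], [3, -5]] = [[197, -330], [99, -166]].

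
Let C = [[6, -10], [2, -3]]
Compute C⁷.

tr C = 3 and det C = 2, so the characteristic polynomial is λ² − (3)λ + (2) with roots 2 and 1.
Eigenvectors give P = [[-5, 2], [-2, 1]] with P⁻¹ = [[-1, 2], [-2, 5]], and C = P·diag(2, 1)·P⁻¹.
Then C⁷ = P·diag(128, 1)·P⁻¹ = [[-640, 2], [-256, 1]] · [[-1, 2], [-2, 5]] = [[636, -1270], [254, -507]].

[[636, -1270], [254, -507]]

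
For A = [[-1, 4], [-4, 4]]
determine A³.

A² = [[-15, 12], [-12, 0]]
A³ = [[-33, -12], [12, -48]]

[[-33, -12], [12, -48]]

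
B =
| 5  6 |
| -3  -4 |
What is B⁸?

tr B = 1 and det B = -2, so the characteristic polynomial is λ² − (1)λ + (-2) with roots -1 and 2.
Eigenvectors give P = [[-1, -2], [1, 1]] with P⁻¹ = [[1, 2], [-1, -1]], and B = P·diag(-1, 2)·P⁻¹.
Then B⁸ = P·diag(1, 256)·P⁻¹ = [[-1, -512], [1, 256]] · [[1, 2], [-1, -1]] = [[511, 510], [-255, -254]].

[[511, 510], [-255, -254]]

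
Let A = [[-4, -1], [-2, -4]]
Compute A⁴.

[[452, 288], [576, 452]]

A² = [[18, 8], [16, 18]]
A³ = [[-88, -50], [-100, -88]]
A⁴ = [[452, 288], [576, 452]]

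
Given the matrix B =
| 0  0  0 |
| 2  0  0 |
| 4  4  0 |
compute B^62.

[[0, 0, 0], [0, 0, 0], [0, 0, 0]]

B is strictly triangular, hence nilpotent: B^3 = 0, so B^62 = 0.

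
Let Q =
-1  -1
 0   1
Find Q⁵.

Q² = I (check: tr Q = 0 and det Q = -1), so Q⁵ = Q since 5 is odd.

[[-1, -1], [0, 1]]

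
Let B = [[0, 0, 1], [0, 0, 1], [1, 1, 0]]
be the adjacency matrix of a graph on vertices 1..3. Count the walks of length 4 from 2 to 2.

2

The number of length-4 walks from vertex 2 to vertex 2 is entry (2,2) of B⁴, where B is the adjacency matrix.
B² = [[1, 1, 0], [1, 1, 0], [0, 0, 2]]
B³ = [[0, 0, 2], [0, 0, 2], [2, 2, 0]]
B⁴ = [[2, 2, 0], [2, 2, 0], [0, 0, 4]]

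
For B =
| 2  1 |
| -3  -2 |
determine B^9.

[[2, 1], [-3, -2]]

B² = I (check: tr B = 0 and det B = -1), so B^9 = B since 9 is odd.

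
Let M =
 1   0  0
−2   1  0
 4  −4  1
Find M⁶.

[[1, 0, 0], [−12, 1, 0], [144, −24, 1]]

M = I + N where N = [[0, 0, 0], [−2, 0, 0], [4, −4, 0]] is strictly lower-triangular, so N³ = 0.
(I + N)⁶ = I + 6·N + 15·N² = [[1, 0, 0], [−12, 1, 0], [144, −24, 1]].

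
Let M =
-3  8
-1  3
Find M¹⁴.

[[1, 0], [0, 1]]

M² = I (check: tr M = 0 and det M = -1), so M¹⁴ = I since 14 is even.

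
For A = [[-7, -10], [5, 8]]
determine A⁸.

tr A = 1 and det A = -6, so the characteristic polynomial is λ² − (1)λ + (-6) with roots 3 and -2.
Eigenvectors give P = [[1, -2], [-1, 1]] with P⁻¹ = [[-1, -2], [-1, -1]], and A = P·diag(3, -2)·P⁻¹.
Then A⁸ = P·diag(6561, 256)·P⁻¹ = [[6561, -512], [-6561, 256]] · [[-1, -2], [-1, -1]] = [[-6049, -12610], [6305, 12866]].

[[-6049, -12610], [6305, 12866]]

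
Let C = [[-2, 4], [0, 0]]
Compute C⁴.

C² = [[4, -8], [0, 0]]
C³ = [[-8, 16], [0, 0]]
C⁴ = [[16, -32], [0, 0]]

[[16, -32], [0, 0]]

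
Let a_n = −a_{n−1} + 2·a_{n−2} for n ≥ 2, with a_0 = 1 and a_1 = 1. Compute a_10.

With companion matrix A = [[−1, 2], [1, 0]], [a_n, a_{n−1}]ᵀ = A·[a_{n−1}, a_{n−2}]ᵀ, so [a_10, a_9]ᵀ = A⁹·[a_1, a_0]ᵀ.
A⁹ = [[−341, 342], [171, −170]], giving [a_10, a_9]ᵀ = [[1], [1]].

1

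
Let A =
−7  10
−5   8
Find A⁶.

[[−601, 1330], [−665, 1394]]

tr A = 1 and det A = −6, so the characteristic polynomial is λ² − (1)λ + (−6) with roots 3 and −2.
Eigenvectors give P = [[1, −2], [1, −1]] with P⁻¹ = [[−1, 2], [−1, 1]], and A = P·diag(3, −2)·P⁻¹.
Then A⁶ = P·diag(729, 64)·P⁻¹ = [[729, −128], [729, −64]] · [[−1, 2], [−1, 1]] = [[−601, 1330], [−665, 1394]].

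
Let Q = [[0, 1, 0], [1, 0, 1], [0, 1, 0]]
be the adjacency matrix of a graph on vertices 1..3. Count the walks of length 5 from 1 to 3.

0

The number of length-5 walks from vertex 1 to vertex 3 is entry (1,3) of Q^5, where Q is the adjacency matrix.
Q^2 = [[1, 0, 1], [0, 2, 0], [1, 0, 1]]
Q^3 = [[0, 2, 0], [2, 0, 2], [0, 2, 0]]
Q^4 = [[2, 0, 2], [0, 4, 0], [2, 0, 2]]
Q^5 = [[0, 4, 0], [4, 0, 4], [0, 4, 0]]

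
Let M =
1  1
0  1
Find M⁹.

M = I + N where N = [[0, 1], [0, 0]] is strictly upper-triangular, so N² = 0.
(I + N)⁹ = I + 9·N = [[1, 9], [0, 1]].

[[1, 9], [0, 1]]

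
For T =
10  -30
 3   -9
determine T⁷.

T² = T (a projection; rank 1, trace 1), so T⁷ = T.

[[10, -30], [3, -9]]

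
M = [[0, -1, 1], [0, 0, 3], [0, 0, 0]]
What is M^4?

M is strictly triangular, hence nilpotent: M^3 = 0, so M^4 = 0.

[[0, 0, 0], [0, 0, 0], [0, 0, 0]]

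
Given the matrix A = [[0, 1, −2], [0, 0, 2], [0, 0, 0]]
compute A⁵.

A is strictly triangular, hence nilpotent: A³ = 0, so A⁵ = 0.

[[0, 0, 0], [0, 0, 0], [0, 0, 0]]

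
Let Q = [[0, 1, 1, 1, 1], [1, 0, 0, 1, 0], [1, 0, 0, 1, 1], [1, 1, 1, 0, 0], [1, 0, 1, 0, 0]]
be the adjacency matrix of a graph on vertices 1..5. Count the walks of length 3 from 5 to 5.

The number of length-3 walks from vertex 5 to vertex 5 is entry (5,5) of Q³, where Q is the adjacency matrix.
Q² = [[4, 1, 2, 2, 1], [1, 2, 2, 1, 1], [2, 2, 3, 1, 1], [2, 1, 1, 3, 2], [1, 1, 1, 2, 2]]
Q³ = [[6, 6, 7, 7, 6], [6, 2, 3, 5, 3], [7, 3, 4, 7, 5], [7, 5, 7, 4, 3], [6, 3, 5, 3, 2]]

2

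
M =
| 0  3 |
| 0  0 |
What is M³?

M is strictly triangular, hence nilpotent: M² = 0, so M³ = 0.

[[0, 0], [0, 0]]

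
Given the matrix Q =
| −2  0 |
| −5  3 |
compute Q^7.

[[−128, 0], [−2315, 2187]]

tr Q = 1 and det Q = −6, so the characteristic polynomial is λ² − (1)λ + (−6) with roots 3 and −2.
Eigenvectors give P = [[0, 1], [−1, 1]] with P⁻¹ = [[1, −1], [1, 0]], and Q = P·diag(3, −2)·P⁻¹.
Then Q^7 = P·diag(2187, −128)·P⁻¹ = [[0, −128], [−2187, −128]] · [[1, −1], [1, 0]] = [[−128, 0], [−2315, 2187]].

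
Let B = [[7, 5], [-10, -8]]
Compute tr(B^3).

tr B = -1 and det B = -6, so the characteristic polynomial is λ² − (-1)λ + (-6) with roots 2 and -3.
Eigenvectors give P = [[-1, -1], [1, 2]] with P⁻¹ = [[-2, -1], [1, 1]], and B = P·diag(2, -3)·P⁻¹.
Then B^3 = P·diag(8, -27)·P⁻¹ = [[-8, 27], [8, -54]] · [[-2, -1], [1, 1]] = [[43, 35], [-70, -62]].

-19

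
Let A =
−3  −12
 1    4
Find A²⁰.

A² = A (a projection; rank 1, trace 1), so A²⁰ = A.

[[−3, −12], [1, 4]]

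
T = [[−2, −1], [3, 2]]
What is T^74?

T² = I (check: tr T = 0 and det T = −1), so T^74 = I since 74 is even.

[[1, 0], [0, 1]]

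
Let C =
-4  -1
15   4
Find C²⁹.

[[-4, -1], [15, 4]]

C² = I (check: tr C = 0 and det C = -1), so C²⁹ = C since 29 is odd.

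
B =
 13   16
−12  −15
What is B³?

tr B = −2 and det B = −3, so the characteristic polynomial is λ² − (−2)λ + (−3) with roots 1 and −3.
Eigenvectors give P = [[4, −1], [−3, 1]] with P⁻¹ = [[1, 1], [3, 4]], and B = P·diag(1, −3)·P⁻¹.
Then B³ = P·diag(1, −27)·P⁻¹ = [[4, 27], [−3, −27]] · [[1, 1], [3, 4]] = [[85, 112], [−84, −111]].

[[85, 112], [−84, −111]]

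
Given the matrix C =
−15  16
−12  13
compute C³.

[[−111, 112], [−84, 85]]

tr C = −2 and det C = −3, so the characteristic polynomial is λ² − (−2)λ + (−3) with roots −3 and 1.
Eigenvectors give P = [[4, −1], [3, −1]] with P⁻¹ = [[1, −1], [3, −4]], and C = P·diag(−3, 1)·P⁻¹.
Then C³ = P·diag(−27, 1)·P⁻¹ = [[−108, −1], [−81, −1]] · [[1, −1], [3, −4]] = [[−111, 112], [−84, 85]].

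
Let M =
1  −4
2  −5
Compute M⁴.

tr M = −4 and det M = 3, so the characteristic polynomial is λ² − (−4)λ + (3) with roots −3 and −1.
Eigenvectors give P = [[1, 2], [1, 1]] with P⁻¹ = [[−1, 2], [1, −1]], and M = P·diag(−3, −1)·P⁻¹.
Then M⁴ = P·diag(81, 1)·P⁻¹ = [[81, 2], [81, 1]] · [[−1, 2], [1, −1]] = [[−79, 160], [−80, 161]].

[[−79, 160], [−80, 161]]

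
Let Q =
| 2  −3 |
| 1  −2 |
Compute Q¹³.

[[2, −3], [1, −2]]

Q² = I (check: tr Q = 0 and det Q = −1), so Q¹³ = Q since 13 is odd.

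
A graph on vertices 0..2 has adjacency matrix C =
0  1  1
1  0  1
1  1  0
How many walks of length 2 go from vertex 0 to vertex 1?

1

The number of length-2 walks from vertex 0 to vertex 1 is entry (0,1) of C², where C is the adjacency matrix.
C² = [[2, 1, 1], [1, 2, 1], [1, 1, 2]]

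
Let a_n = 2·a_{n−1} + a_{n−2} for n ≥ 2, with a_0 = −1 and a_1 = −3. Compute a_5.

With companion matrix M = [[2, 1], [1, 0]], [a_n, a_{n−1}]ᵀ = M·[a_{n−1}, a_{n−2}]ᵀ, so [a_5, a_4]ᵀ = M⁴·[a_1, a_0]ᵀ.
M⁴ = [[29, 12], [12, 5]], giving [a_5, a_4]ᵀ = [[−99], [−41]].

−99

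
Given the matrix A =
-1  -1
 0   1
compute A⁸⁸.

[[1, 0], [0, 1]]

A² = I (check: tr A = 0 and det A = -1), so A⁸⁸ = I since 88 is even.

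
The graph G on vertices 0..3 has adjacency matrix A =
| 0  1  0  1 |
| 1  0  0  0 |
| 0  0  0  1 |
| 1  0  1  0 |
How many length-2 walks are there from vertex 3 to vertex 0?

The number of length-2 walks from vertex 3 to vertex 0 is entry (3,0) of A², where A is the adjacency matrix.
A² = [[2, 0, 1, 0], [0, 1, 0, 1], [1, 0, 1, 0], [0, 1, 0, 2]]

0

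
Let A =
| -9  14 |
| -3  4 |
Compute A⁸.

tr A = -5 and det A = 6, so the characteristic polynomial is λ² − (-5)λ + (6) with roots -2 and -3.
Eigenvectors give P = [[2, 7], [1, 3]] with P⁻¹ = [[-3, 7], [1, -2]], and A = P·diag(-2, -3)·P⁻¹.
Then A⁸ = P·diag(256, 6561)·P⁻¹ = [[512, 45927], [256, 19683]] · [[-3, 7], [1, -2]] = [[44391, -88270], [18915, -37574]].

[[44391, -88270], [18915, -37574]]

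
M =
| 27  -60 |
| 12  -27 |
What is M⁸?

tr M = 0 and det M = -9, so the characteristic polynomial is λ² − (0)λ + (-9) with roots -3 and 3.
Eigenvectors give P = [[2, 5], [1, 2]] with P⁻¹ = [[-2, 5], [1, -2]], and M = P·diag(-3, 3)·P⁻¹.
Then M⁸ = P·diag(6561, 6561)·P⁻¹ = [[13122, 32805], [6561, 13122]] · [[-2, 5], [1, -2]] = [[6561, 0], [0, 6561]].

[[6561, 0], [0, 6561]]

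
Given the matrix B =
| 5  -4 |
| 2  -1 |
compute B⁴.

[[161, -160], [80, -79]]

tr B = 4 and det B = 3, so the characteristic polynomial is λ² − (4)λ + (3) with roots 3 and 1.
Eigenvectors give P = [[2, -1], [1, -1]] with P⁻¹ = [[1, -1], [1, -2]], and B = P·diag(3, 1)·P⁻¹.
Then B⁴ = P·diag(81, 1)·P⁻¹ = [[162, -1], [81, -1]] · [[1, -1], [1, -2]] = [[161, -160], [80, -79]].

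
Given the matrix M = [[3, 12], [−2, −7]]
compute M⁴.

tr M = −4 and det M = 3, so the characteristic polynomial is λ² − (−4)λ + (3) with roots −3 and −1.
Eigenvectors give P = [[2, −3], [−1, 1]] with P⁻¹ = [[−1, −3], [−1, −2]], and M = P·diag(−3, −1)·P⁻¹.
Then M⁴ = P·diag(81, 1)·P⁻¹ = [[162, −3], [−81, 1]] · [[−1, −3], [−1, −2]] = [[−159, −480], [80, 241]].

[[−159, −480], [80, 241]]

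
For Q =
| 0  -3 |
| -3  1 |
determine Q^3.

[[9, -30], [-30, 19]]

Q^2 = [[9, -3], [-3, 10]]
Q^3 = [[9, -30], [-30, 19]]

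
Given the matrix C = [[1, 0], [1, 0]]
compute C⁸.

[[1, 0], [1, 0]]

C² = C (a projection; rank 1, trace 1), so C⁸ = C.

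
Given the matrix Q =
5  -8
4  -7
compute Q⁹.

tr Q = -2 and det Q = -3, so the characteristic polynomial is λ² − (-2)λ + (-3) with roots -3 and 1.
Eigenvectors give P = [[1, -2], [1, -1]] with P⁻¹ = [[-1, 2], [-1, 1]], and Q = P·diag(-3, 1)·P⁻¹.
Then Q⁹ = P·diag(-19683, 1)·P⁻¹ = [[-19683, -2], [-19683, -1]] · [[-1, 2], [-1, 1]] = [[19685, -39368], [19684, -39367]].

[[19685, -39368], [19684, -39367]]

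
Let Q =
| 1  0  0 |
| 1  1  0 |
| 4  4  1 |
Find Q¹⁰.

[[1, 0, 0], [10, 1, 0], [220, 40, 1]]

Q = I + N where N = [[0, 0, 0], [1, 0, 0], [4, 4, 0]] is strictly lower-triangular, so N³ = 0.
(I + N)¹⁰ = I + 10·N + 45·N² = [[1, 0, 0], [10, 1, 0], [220, 40, 1]].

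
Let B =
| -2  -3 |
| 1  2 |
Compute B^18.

[[1, 0], [0, 1]]

B² = I (check: tr B = 0 and det B = -1), so B^18 = I since 18 is even.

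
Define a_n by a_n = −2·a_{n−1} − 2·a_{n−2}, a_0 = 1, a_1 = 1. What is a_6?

16

With companion matrix A = [[−2, −2], [1, 0]], [a_n, a_{n−1}]ᵀ = A·[a_{n−1}, a_{n−2}]ᵀ, so [a_6, a_5]ᵀ = A^5·[a_1, a_0]ᵀ.
A^5 = [[8, 8], [−4, 0]], giving [a_6, a_5]ᵀ = [[16], [−4]].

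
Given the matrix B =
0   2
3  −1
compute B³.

[[−6, 14], [21, −13]]

B² = [[6, −2], [−3, 7]]
B³ = [[−6, 14], [21, −13]]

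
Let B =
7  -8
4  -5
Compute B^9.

tr B = 2 and det B = -3, so the characteristic polynomial is λ² − (2)λ + (-3) with roots -1 and 3.
Eigenvectors give P = [[1, 2], [1, 1]] with P⁻¹ = [[-1, 2], [1, -1]], and B = P·diag(-1, 3)·P⁻¹.
Then B^9 = P·diag(-1, 19683)·P⁻¹ = [[-1, 39366], [-1, 19683]] · [[-1, 2], [1, -1]] = [[39367, -39368], [19684, -19685]].

[[39367, -39368], [19684, -19685]]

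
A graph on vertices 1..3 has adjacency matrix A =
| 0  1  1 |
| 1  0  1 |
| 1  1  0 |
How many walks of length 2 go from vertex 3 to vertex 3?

2

The number of length-2 walks from vertex 3 to vertex 3 is entry (3,3) of A², where A is the adjacency matrix.
A² = [[2, 1, 1], [1, 2, 1], [1, 1, 2]]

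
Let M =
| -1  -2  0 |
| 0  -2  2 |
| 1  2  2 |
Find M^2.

[[1, 6, -4], [2, 8, 0], [1, -2, 8]]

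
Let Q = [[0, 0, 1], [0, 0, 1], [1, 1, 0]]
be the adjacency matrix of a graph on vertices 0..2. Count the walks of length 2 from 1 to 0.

1

The number of length-2 walks from vertex 1 to vertex 0 is entry (1,0) of Q², where Q is the adjacency matrix.
Q² = [[1, 1, 0], [1, 1, 0], [0, 0, 2]]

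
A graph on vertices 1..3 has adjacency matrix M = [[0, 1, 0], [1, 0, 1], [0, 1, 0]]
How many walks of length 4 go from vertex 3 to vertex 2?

The number of length-4 walks from vertex 3 to vertex 2 is entry (3,2) of M⁴, where M is the adjacency matrix.
M² = [[1, 0, 1], [0, 2, 0], [1, 0, 1]]
M³ = [[0, 2, 0], [2, 0, 2], [0, 2, 0]]
M⁴ = [[2, 0, 2], [0, 4, 0], [2, 0, 2]]

0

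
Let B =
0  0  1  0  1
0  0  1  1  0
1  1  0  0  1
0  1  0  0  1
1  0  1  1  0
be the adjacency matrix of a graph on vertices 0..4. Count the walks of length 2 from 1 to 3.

The number of length-2 walks from vertex 1 to vertex 3 is entry (1,3) of B², where B is the adjacency matrix.
B² = [[2, 1, 1, 1, 1], [1, 2, 0, 0, 2], [1, 0, 3, 2, 1], [1, 0, 2, 2, 0], [1, 2, 1, 0, 3]]

0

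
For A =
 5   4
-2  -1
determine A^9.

[[39365, 39364], [-19682, -19681]]

tr A = 4 and det A = 3, so the characteristic polynomial is λ² − (4)λ + (3) with roots 1 and 3.
Eigenvectors give P = [[1, -2], [-1, 1]] with P⁻¹ = [[-1, -2], [-1, -1]], and A = P·diag(1, 3)·P⁻¹.
Then A^9 = P·diag(1, 19683)·P⁻¹ = [[1, -39366], [-1, 19683]] · [[-1, -2], [-1, -1]] = [[39365, 39364], [-19682, -19681]].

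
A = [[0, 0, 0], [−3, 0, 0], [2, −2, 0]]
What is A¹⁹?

A is strictly triangular, hence nilpotent: A³ = 0, so A¹⁹ = 0.

[[0, 0, 0], [0, 0, 0], [0, 0, 0]]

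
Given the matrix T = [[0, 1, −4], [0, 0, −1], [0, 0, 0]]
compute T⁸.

[[0, 0, 0], [0, 0, 0], [0, 0, 0]]

T is strictly triangular, hence nilpotent: T³ = 0, so T⁸ = 0.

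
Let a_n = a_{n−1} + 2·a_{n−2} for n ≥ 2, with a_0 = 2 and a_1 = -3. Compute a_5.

-13

With companion matrix A = [[1, 2], [1, 0]], [a_n, a_{n−1}]ᵀ = A·[a_{n−1}, a_{n−2}]ᵀ, so [a_5, a_4]ᵀ = A⁴·[a_1, a_0]ᵀ.
A⁴ = [[11, 10], [5, 6]], giving [a_5, a_4]ᵀ = [[-13], [-3]].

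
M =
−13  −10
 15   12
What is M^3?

[[−97, −70], [105, 78]]

tr M = −1 and det M = −6, so the characteristic polynomial is λ² − (−1)λ + (−6) with roots −3 and 2.
Eigenvectors give P = [[−1, −2], [1, 3]] with P⁻¹ = [[−3, −2], [1, 1]], and M = P·diag(−3, 2)·P⁻¹.
Then M^3 = P·diag(−27, 8)·P⁻¹ = [[27, −16], [−27, 24]] · [[−3, −2], [1, 1]] = [[−97, −70], [105, 78]].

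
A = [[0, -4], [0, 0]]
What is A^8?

A is strictly triangular, hence nilpotent: A^2 = 0, so A^8 = 0.

[[0, 0], [0, 0]]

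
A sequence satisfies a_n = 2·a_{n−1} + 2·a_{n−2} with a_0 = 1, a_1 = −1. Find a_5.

With companion matrix M = [[2, 2], [1, 0]], [a_n, a_{n−1}]ᵀ = M·[a_{n−1}, a_{n−2}]ᵀ, so [a_5, a_4]ᵀ = M⁴·[a_1, a_0]ᵀ.
M⁴ = [[44, 32], [16, 12]], giving [a_5, a_4]ᵀ = [[−12], [−4]].

−12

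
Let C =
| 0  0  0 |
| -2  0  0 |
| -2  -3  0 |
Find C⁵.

C is strictly triangular, hence nilpotent: C³ = 0, so C⁵ = 0.

[[0, 0, 0], [0, 0, 0], [0, 0, 0]]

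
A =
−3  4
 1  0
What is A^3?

A^2 = [[13, −12], [−3, 4]]
A^3 = [[−51, 52], [13, −12]]

[[−51, 52], [13, −12]]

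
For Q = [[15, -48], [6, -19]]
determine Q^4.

[[-639, 1920], [-240, 721]]

tr Q = -4 and det Q = 3, so the characteristic polynomial is λ² − (-4)λ + (3) with roots -1 and -3.
Eigenvectors give P = [[-3, -8], [-1, -3]] with P⁻¹ = [[-3, 8], [1, -3]], and Q = P·diag(-1, -3)·P⁻¹.
Then Q^4 = P·diag(1, 81)·P⁻¹ = [[-3, -648], [-1, -243]] · [[-3, 8], [1, -3]] = [[-639, 1920], [-240, 721]].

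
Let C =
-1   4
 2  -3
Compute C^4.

C^2 = [[9, -16], [-8, 17]]
C^3 = [[-41, 84], [42, -83]]
C^4 = [[209, -416], [-208, 417]]

[[209, -416], [-208, 417]]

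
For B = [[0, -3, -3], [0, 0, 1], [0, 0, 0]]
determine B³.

[[0, 0, 0], [0, 0, 0], [0, 0, 0]]

B is strictly triangular, hence nilpotent: B³ = 0, so B³ = 0.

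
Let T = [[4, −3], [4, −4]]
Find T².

[[4, 0], [0, 4]]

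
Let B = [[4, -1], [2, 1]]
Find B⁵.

tr B = 5 and det B = 6, so the characteristic polynomial is λ² − (5)λ + (6) with roots 2 and 3.
Eigenvectors give P = [[-1, 1], [-2, 1]] with P⁻¹ = [[1, -1], [2, -1]], and B = P·diag(2, 3)·P⁻¹.
Then B⁵ = P·diag(32, 243)·P⁻¹ = [[-32, 243], [-64, 243]] · [[1, -1], [2, -1]] = [[454, -211], [422, -179]].

[[454, -211], [422, -179]]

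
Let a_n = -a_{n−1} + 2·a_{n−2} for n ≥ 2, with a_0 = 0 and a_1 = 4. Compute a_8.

With companion matrix C = [[-1, 2], [1, 0]], [a_n, a_{n−1}]ᵀ = C·[a_{n−1}, a_{n−2}]ᵀ, so [a_8, a_7]ᵀ = C⁷·[a_1, a_0]ᵀ.
C⁷ = [[-85, 86], [43, -42]], giving [a_8, a_7]ᵀ = [[-340], [172]].

-340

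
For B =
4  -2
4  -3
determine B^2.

[[8, -2], [4, 1]]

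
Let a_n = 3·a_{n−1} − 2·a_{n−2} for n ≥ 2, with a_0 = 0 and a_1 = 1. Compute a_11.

With companion matrix C = [[3, −2], [1, 0]], [a_n, a_{n−1}]ᵀ = C·[a_{n−1}, a_{n−2}]ᵀ, so [a_11, a_10]ᵀ = C¹⁰·[a_1, a_0]ᵀ.
C¹⁰ = [[2047, −2046], [1023, −1022]], giving [a_11, a_10]ᵀ = [[2047], [1023]].

2047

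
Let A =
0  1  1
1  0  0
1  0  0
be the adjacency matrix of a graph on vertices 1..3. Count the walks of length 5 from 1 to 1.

The number of length-5 walks from vertex 1 to vertex 1 is entry (1,1) of A⁵, where A is the adjacency matrix.
A² = [[2, 0, 0], [0, 1, 1], [0, 1, 1]]
A³ = [[0, 2, 2], [2, 0, 0], [2, 0, 0]]
A⁴ = [[4, 0, 0], [0, 2, 2], [0, 2, 2]]
A⁵ = [[0, 4, 4], [4, 0, 0], [4, 0, 0]]

0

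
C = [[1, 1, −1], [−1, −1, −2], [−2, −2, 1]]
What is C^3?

C^2 = [[2, 2, −4], [4, 4, 1], [−2, −2, 7]]
C^3 = [[8, 8, −10], [−2, −2, −11], [−14, −14, 13]]

[[8, 8, −10], [−2, −2, −11], [−14, −14, 13]]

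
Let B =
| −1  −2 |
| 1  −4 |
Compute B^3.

tr B = −5 and det B = 6, so the characteristic polynomial is λ² − (−5)λ + (6) with roots −2 and −3.
Eigenvectors give P = [[2, 1], [1, 1]] with P⁻¹ = [[1, −1], [−1, 2]], and B = P·diag(−2, −3)·P⁻¹.
Then B^3 = P·diag(−8, −27)·P⁻¹ = [[−16, −27], [−8, −27]] · [[1, −1], [−1, 2]] = [[11, −38], [19, −46]].

[[11, −38], [19, −46]]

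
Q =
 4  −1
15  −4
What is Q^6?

[[1, 0], [0, 1]]

Q² = I (check: tr Q = 0 and det Q = −1), so Q^6 = I since 6 is even.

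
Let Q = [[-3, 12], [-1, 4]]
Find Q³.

Q² = Q (a projection; rank 1, trace 1), so Q³ = Q.

[[-3, 12], [-1, 4]]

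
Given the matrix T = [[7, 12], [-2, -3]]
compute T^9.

[[59047, 118092], [-19682, -39363]]

tr T = 4 and det T = 3, so the characteristic polynomial is λ² − (4)λ + (3) with roots 3 and 1.
Eigenvectors give P = [[-3, -2], [1, 1]] with P⁻¹ = [[-1, -2], [1, 3]], and T = P·diag(3, 1)·P⁻¹.
Then T^9 = P·diag(19683, 1)·P⁻¹ = [[-59049, -2], [19683, 1]] · [[-1, -2], [1, 3]] = [[59047, 118092], [-19682, -39363]].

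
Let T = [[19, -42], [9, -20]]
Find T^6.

tr T = -1 and det T = -2, so the characteristic polynomial is λ² − (-1)λ + (-2) with roots -2 and 1.
Eigenvectors give P = [[2, 7], [1, 3]] with P⁻¹ = [[-3, 7], [1, -2]], and T = P·diag(-2, 1)·P⁻¹.
Then T^6 = P·diag(64, 1)·P⁻¹ = [[128, 7], [64, 3]] · [[-3, 7], [1, -2]] = [[-377, 882], [-189, 442]].

[[-377, 882], [-189, 442]]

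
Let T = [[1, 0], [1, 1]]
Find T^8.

T = I + N where N = [[0, 0], [1, 0]] is strictly lower-triangular, so N^2 = 0.
(I + N)^8 = I + 8·N = [[1, 0], [8, 1]].

[[1, 0], [8, 1]]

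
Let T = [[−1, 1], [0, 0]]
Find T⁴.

[[1, −1], [0, 0]]

T² = [[1, −1], [0, 0]]
T³ = [[−1, 1], [0, 0]]
T⁴ = [[1, −1], [0, 0]]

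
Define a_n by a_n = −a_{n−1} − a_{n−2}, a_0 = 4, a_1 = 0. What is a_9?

With companion matrix B = [[−1, −1], [1, 0]], [a_n, a_{n−1}]ᵀ = B·[a_{n−1}, a_{n−2}]ᵀ, so [a_9, a_8]ᵀ = B⁸·[a_1, a_0]ᵀ.
B⁸ = [[0, 1], [−1, −1]], giving [a_9, a_8]ᵀ = [[4], [−4]].

4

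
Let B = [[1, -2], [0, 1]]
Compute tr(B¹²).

B = I + N where N = [[0, -2], [0, 0]] is strictly upper-triangular, so N² = 0.
(I + N)¹² = I + 12·N = [[1, -24], [0, 1]].

2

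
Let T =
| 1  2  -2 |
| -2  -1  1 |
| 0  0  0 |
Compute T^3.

T^2 = [[-3, 0, 0], [0, -3, 3], [0, 0, 0]]
T^3 = [[-3, -6, 6], [6, 3, -3], [0, 0, 0]]

[[-3, -6, 6], [6, 3, -3], [0, 0, 0]]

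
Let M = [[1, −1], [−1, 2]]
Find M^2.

[[2, −3], [−3, 5]]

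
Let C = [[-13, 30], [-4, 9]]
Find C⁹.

[[-118093, 295230], [-39364, 98409]]

tr C = -4 and det C = 3, so the characteristic polynomial is λ² − (-4)λ + (3) with roots -1 and -3.
Eigenvectors give P = [[-5, 3], [-2, 1]] with P⁻¹ = [[1, -3], [2, -5]], and C = P·diag(-1, -3)·P⁻¹.
Then C⁹ = P·diag(-1, -19683)·P⁻¹ = [[5, -59049], [2, -19683]] · [[1, -3], [2, -5]] = [[-118093, 295230], [-39364, 98409]].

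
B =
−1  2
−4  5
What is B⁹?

tr B = 4 and det B = 3, so the characteristic polynomial is λ² − (4)λ + (3) with roots 3 and 1.
Eigenvectors give P = [[−1, 1], [−2, 1]] with P⁻¹ = [[1, −1], [2, −1]], and B = P·diag(3, 1)·P⁻¹.
Then B⁹ = P·diag(19683, 1)·P⁻¹ = [[−19683, 1], [−39366, 1]] · [[1, −1], [2, −1]] = [[−19681, 19682], [−39364, 39365]].

[[−19681, 19682], [−39364, 39365]]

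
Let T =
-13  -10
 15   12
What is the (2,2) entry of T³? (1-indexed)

78

tr T = -1 and det T = -6, so the characteristic polynomial is λ² − (-1)λ + (-6) with roots -3 and 2.
Eigenvectors give P = [[-1, -2], [1, 3]] with P⁻¹ = [[-3, -2], [1, 1]], and T = P·diag(-3, 2)·P⁻¹.
Then T³ = P·diag(-27, 8)·P⁻¹ = [[27, -16], [-27, 24]] · [[-3, -2], [1, 1]] = [[-97, -70], [105, 78]].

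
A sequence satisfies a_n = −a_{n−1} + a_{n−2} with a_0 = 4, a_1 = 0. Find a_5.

With companion matrix B = [[−1, 1], [1, 0]], [a_n, a_{n−1}]ᵀ = B·[a_{n−1}, a_{n−2}]ᵀ, so [a_5, a_4]ᵀ = B^4·[a_1, a_0]ᵀ.
B^4 = [[5, −3], [−3, 2]], giving [a_5, a_4]ᵀ = [[−12], [8]].

−12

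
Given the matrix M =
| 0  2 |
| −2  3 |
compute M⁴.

[[−20, 6], [−6, −11]]

M² = [[−4, 6], [−6, 5]]
M³ = [[−12, 10], [−10, 3]]
M⁴ = [[−20, 6], [−6, −11]]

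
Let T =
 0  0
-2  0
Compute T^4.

[[0, 0], [0, 0]]

T is strictly triangular, hence nilpotent: T^2 = 0, so T^4 = 0.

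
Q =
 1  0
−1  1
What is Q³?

Q = I + N where N = [[0, 0], [−1, 0]] is strictly lower-triangular, so N² = 0.
(I + N)³ = I + 3·N = [[1, 0], [−3, 1]].

[[1, 0], [−3, 1]]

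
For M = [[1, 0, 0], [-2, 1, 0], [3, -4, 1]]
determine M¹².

[[1, 0, 0], [-24, 1, 0], [564, -48, 1]]

M = I + N where N = [[0, 0, 0], [-2, 0, 0], [3, -4, 0]] is strictly lower-triangular, so N³ = 0.
(I + N)¹² = I + 12·N + 66·N² = [[1, 0, 0], [-24, 1, 0], [564, -48, 1]].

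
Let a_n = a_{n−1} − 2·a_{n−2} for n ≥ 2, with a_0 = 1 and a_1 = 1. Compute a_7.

With companion matrix M = [[1, −2], [1, 0]], [a_n, a_{n−1}]ᵀ = M·[a_{n−1}, a_{n−2}]ᵀ, so [a_7, a_6]ᵀ = M⁶·[a_1, a_0]ᵀ.
M⁶ = [[7, −10], [5, 2]], giving [a_7, a_6]ᵀ = [[−3], [7]].

−3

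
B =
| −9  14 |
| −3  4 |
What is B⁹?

[[−134709, 268394], [−57513, 114514]]

tr B = −5 and det B = 6, so the characteristic polynomial is λ² − (−5)λ + (6) with roots −3 and −2.
Eigenvectors give P = [[7, 2], [3, 1]] with P⁻¹ = [[1, −2], [−3, 7]], and B = P·diag(−3, −2)·P⁻¹.
Then B⁹ = P·diag(−19683, −512)·P⁻¹ = [[−137781, −1024], [−59049, −512]] · [[1, −2], [−3, 7]] = [[−134709, 268394], [−57513, 114514]].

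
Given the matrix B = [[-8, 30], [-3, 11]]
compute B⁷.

tr B = 3 and det B = 2, so the characteristic polynomial is λ² − (3)λ + (2) with roots 1 and 2.
Eigenvectors give P = [[-10, 3], [-3, 1]] with P⁻¹ = [[-1, 3], [-3, 10]], and B = P·diag(1, 2)·P⁻¹.
Then B⁷ = P·diag(1, 128)·P⁻¹ = [[-10, 384], [-3, 128]] · [[-1, 3], [-3, 10]] = [[-1142, 3810], [-381, 1271]].

[[-1142, 3810], [-381, 1271]]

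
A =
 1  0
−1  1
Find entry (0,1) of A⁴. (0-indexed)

A = I + N where N = [[0, 0], [−1, 0]] is strictly lower-triangular, so N² = 0.
(I + N)⁴ = I + 4·N = [[1, 0], [−4, 1]].

0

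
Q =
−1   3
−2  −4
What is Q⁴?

Q² = [[−5, −15], [10, 10]]
Q³ = [[35, 45], [−30, −10]]
Q⁴ = [[−125, −75], [50, −50]]

[[−125, −75], [50, −50]]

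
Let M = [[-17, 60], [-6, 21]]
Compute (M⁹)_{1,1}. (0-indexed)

196821

tr M = 4 and det M = 3, so the characteristic polynomial is λ² − (4)λ + (3) with roots 3 and 1.
Eigenvectors give P = [[-3, 10], [-1, 3]] with P⁻¹ = [[3, -10], [1, -3]], and M = P·diag(3, 1)·P⁻¹.
Then M⁹ = P·diag(19683, 1)·P⁻¹ = [[-59049, 10], [-19683, 3]] · [[3, -10], [1, -3]] = [[-177137, 590460], [-59046, 196821]].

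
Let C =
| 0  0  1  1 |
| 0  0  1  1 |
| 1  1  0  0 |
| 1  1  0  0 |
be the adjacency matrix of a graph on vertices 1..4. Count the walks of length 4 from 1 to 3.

The number of length-4 walks from vertex 1 to vertex 3 is entry (1,3) of C⁴, where C is the adjacency matrix.
C² = [[2, 2, 0, 0], [2, 2, 0, 0], [0, 0, 2, 2], [0, 0, 2, 2]]
C³ = [[0, 0, 4, 4], [0, 0, 4, 4], [4, 4, 0, 0], [4, 4, 0, 0]]
C⁴ = [[8, 8, 0, 0], [8, 8, 0, 0], [0, 0, 8, 8], [0, 0, 8, 8]]

0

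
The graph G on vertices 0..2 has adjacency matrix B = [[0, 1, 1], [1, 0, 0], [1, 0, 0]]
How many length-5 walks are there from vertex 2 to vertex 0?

The number of length-5 walks from vertex 2 to vertex 0 is entry (2,0) of B⁵, where B is the adjacency matrix.
B² = [[2, 0, 0], [0, 1, 1], [0, 1, 1]]
B³ = [[0, 2, 2], [2, 0, 0], [2, 0, 0]]
B⁴ = [[4, 0, 0], [0, 2, 2], [0, 2, 2]]
B⁵ = [[0, 4, 4], [4, 0, 0], [4, 0, 0]]

4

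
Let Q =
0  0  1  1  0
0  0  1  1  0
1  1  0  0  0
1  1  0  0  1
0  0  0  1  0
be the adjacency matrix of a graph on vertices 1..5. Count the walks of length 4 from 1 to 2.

The number of length-4 walks from vertex 1 to vertex 2 is entry (1,2) of Q^4, where Q is the adjacency matrix.
Q^2 = [[2, 2, 0, 0, 1], [2, 2, 0, 0, 1], [0, 0, 2, 2, 0], [0, 0, 2, 3, 0], [1, 1, 0, 0, 1]]
Q^3 = [[0, 0, 4, 5, 0], [0, 0, 4, 5, 0], [4, 4, 0, 0, 2], [5, 5, 0, 0, 3], [0, 0, 2, 3, 0]]
Q^4 = [[9, 9, 0, 0, 5], [9, 9, 0, 0, 5], [0, 0, 8, 10, 0], [0, 0, 10, 13, 0], [5, 5, 0, 0, 3]]

9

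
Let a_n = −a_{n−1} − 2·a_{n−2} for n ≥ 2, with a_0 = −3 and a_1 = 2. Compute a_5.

With companion matrix B = [[−1, −2], [1, 0]], [a_n, a_{n−1}]ᵀ = B·[a_{n−1}, a_{n−2}]ᵀ, so [a_5, a_4]ᵀ = B⁴·[a_1, a_0]ᵀ.
B⁴ = [[−1, −6], [3, 2]], giving [a_5, a_4]ᵀ = [[16], [0]].

16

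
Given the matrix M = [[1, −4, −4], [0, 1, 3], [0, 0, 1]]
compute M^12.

M = I + N where N = [[0, −4, −4], [0, 0, 3], [0, 0, 0]] is strictly upper-triangular, so N^3 = 0.
(I + N)^12 = I + 12·N + 66·N^2 = [[1, −48, −840], [0, 1, 36], [0, 0, 1]].

[[1, −48, −840], [0, 1, 36], [0, 0, 1]]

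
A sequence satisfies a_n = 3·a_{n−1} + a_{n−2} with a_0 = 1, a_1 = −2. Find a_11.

With companion matrix B = [[3, 1], [1, 0]], [a_n, a_{n−1}]ᵀ = B·[a_{n−1}, a_{n−2}]ᵀ, so [a_11, a_10]ᵀ = B¹⁰·[a_1, a_0]ᵀ.
B¹⁰ = [[141481, 42837], [42837, 12970]], giving [a_11, a_10]ᵀ = [[−240125], [−72704]].

−240125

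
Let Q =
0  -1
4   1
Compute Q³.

[[-4, 3], [-12, -7]]

Q² = [[-4, -1], [4, -3]]
Q³ = [[-4, 3], [-12, -7]]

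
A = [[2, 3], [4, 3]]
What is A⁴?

[[556, 555], [740, 741]]

A² = [[16, 15], [20, 21]]
A³ = [[92, 93], [124, 123]]
A⁴ = [[556, 555], [740, 741]]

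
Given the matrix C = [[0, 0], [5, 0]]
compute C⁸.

[[0, 0], [0, 0]]

C is strictly triangular, hence nilpotent: C² = 0, so C⁸ = 0.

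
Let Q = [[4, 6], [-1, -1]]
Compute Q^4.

tr Q = 3 and det Q = 2, so the characteristic polynomial is λ² − (3)λ + (2) with roots 2 and 1.
Eigenvectors give P = [[3, -2], [-1, 1]] with P⁻¹ = [[1, 2], [1, 3]], and Q = P·diag(2, 1)·P⁻¹.
Then Q^4 = P·diag(16, 1)·P⁻¹ = [[48, -2], [-16, 1]] · [[1, 2], [1, 3]] = [[46, 90], [-15, -29]].

[[46, 90], [-15, -29]]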